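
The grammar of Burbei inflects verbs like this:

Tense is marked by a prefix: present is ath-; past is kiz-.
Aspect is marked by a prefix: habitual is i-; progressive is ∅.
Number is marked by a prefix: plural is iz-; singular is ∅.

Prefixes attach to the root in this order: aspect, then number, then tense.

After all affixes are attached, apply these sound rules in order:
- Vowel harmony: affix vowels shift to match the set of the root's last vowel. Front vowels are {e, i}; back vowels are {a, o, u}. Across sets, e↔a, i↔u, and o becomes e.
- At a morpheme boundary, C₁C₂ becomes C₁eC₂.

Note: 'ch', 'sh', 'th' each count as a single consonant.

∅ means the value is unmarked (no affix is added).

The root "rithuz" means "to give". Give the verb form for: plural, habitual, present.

Attach aspect habitual i- → irithuz.
Attach number plural iz- → izirithuz.
Attach tense present ath- → athizirithuz.
Apply vowel harmony: athizirithuz → athuzurithuz.
Epenthesis: no change.

athuzurithuz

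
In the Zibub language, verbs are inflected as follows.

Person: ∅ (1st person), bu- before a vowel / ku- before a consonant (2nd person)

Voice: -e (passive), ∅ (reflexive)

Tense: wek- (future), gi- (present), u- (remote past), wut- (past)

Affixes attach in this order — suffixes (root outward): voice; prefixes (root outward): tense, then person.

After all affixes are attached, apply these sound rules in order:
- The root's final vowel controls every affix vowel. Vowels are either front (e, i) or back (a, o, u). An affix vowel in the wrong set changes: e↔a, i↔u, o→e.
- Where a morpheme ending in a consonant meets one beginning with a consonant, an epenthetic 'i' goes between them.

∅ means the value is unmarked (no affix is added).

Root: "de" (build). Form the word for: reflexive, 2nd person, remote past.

voice = reflexive: zero marking, form stays de.
Attach tense remote past u- → ude.
Attach person 2nd person bu- (before vowel 'u') → buude.
Apply vowel harmony: buude → biide.
Epenthesis: no change.

biide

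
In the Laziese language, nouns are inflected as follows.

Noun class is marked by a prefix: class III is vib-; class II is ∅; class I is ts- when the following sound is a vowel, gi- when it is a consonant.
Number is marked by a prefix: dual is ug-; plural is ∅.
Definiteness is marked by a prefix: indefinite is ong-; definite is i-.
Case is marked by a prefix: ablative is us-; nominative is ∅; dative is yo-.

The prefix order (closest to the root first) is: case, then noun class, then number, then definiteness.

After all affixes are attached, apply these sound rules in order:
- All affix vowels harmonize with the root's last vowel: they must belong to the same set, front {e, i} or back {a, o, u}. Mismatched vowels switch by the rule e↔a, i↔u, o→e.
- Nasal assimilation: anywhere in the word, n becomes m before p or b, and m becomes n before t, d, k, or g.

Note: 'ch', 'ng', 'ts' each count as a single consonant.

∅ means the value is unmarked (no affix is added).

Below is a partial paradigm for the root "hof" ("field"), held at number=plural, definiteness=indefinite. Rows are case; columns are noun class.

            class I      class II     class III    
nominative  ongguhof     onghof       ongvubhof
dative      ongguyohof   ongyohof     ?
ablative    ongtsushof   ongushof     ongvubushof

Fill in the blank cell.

ongvubyohof

Attach case dative yo- → yohof.
Attach noun class class III vib- → vibyohof.
number = plural: zero marking, form stays vibyohof.
Attach definiteness indefinite ong- → ongvibyohof.
Apply vowel harmony: ongvibyohof → ongvubyohof.
Nasal assimilation: no change.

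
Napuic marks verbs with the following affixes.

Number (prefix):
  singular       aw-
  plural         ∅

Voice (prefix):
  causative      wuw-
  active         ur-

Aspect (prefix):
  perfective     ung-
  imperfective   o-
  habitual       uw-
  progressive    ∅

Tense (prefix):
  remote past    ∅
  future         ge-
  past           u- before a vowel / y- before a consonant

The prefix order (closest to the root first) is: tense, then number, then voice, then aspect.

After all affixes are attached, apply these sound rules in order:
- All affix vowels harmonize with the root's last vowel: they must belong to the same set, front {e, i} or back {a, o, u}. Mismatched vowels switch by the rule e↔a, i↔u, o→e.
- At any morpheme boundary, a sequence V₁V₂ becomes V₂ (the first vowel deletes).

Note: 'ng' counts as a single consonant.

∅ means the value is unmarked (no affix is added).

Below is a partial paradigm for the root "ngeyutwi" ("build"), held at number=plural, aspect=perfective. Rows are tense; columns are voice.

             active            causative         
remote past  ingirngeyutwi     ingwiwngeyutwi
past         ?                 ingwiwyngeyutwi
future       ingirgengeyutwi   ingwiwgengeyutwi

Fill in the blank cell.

ingiryngeyutwi

Attach tense past y- (before consonant 'ng') → yngeyutwi.
number = plural: zero marking, form stays yngeyutwi.
Attach voice active ur- → uryngeyutwi.
Attach aspect perfective ung- → unguryngeyutwi.
Apply vowel harmony: unguryngeyutwi → ingiryngeyutwi.
Vowel deletion: no change.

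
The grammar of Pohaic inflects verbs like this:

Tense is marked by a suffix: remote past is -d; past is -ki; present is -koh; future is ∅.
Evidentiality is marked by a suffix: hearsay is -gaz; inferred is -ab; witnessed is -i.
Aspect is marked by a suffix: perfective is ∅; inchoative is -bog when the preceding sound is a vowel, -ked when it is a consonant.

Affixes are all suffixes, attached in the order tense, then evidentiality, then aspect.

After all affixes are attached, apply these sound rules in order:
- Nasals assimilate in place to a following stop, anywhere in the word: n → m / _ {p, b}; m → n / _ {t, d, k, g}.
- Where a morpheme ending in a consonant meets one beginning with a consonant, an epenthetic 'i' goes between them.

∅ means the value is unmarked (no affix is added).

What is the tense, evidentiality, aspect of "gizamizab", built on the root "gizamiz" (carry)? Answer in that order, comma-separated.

future, inferred, perfective

Segment: gizamiz-ab.
tense: ∅ → future.
evidentiality: -ab → inferred.
aspect: ∅ → perfective.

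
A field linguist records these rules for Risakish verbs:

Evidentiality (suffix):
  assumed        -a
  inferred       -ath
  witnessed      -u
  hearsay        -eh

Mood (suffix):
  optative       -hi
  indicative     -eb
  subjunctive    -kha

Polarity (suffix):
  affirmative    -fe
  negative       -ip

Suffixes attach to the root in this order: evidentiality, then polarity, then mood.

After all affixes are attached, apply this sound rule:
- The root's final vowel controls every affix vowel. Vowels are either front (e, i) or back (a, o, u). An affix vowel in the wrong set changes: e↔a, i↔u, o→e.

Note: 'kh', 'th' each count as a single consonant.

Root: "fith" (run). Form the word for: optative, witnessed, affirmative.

fithifehi

Attach evidentiality witnessed -u → fithu.
Attach polarity affirmative -fe → fithufe.
Attach mood optative -hi → fithufehi.
Apply vowel harmony: fithufehi → fithifehi.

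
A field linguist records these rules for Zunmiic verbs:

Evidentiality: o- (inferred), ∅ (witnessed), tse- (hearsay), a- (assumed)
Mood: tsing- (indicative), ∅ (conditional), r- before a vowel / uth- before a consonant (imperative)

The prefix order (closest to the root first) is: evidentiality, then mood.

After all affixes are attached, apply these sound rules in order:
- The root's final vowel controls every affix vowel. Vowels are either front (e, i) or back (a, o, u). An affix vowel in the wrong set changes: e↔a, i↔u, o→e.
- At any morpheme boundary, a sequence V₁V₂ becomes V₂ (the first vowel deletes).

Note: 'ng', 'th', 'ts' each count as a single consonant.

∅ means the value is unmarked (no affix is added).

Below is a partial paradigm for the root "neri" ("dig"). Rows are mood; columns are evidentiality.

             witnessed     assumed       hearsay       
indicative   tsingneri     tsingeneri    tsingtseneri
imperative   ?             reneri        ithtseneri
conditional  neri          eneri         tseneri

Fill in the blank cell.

ithneri

evidentiality = witnessed: zero marking, form stays neri.
Attach mood imperative uth- (before consonant 'n') → uthneri.
Apply vowel harmony: uthneri → ithneri.
Vowel deletion: no change.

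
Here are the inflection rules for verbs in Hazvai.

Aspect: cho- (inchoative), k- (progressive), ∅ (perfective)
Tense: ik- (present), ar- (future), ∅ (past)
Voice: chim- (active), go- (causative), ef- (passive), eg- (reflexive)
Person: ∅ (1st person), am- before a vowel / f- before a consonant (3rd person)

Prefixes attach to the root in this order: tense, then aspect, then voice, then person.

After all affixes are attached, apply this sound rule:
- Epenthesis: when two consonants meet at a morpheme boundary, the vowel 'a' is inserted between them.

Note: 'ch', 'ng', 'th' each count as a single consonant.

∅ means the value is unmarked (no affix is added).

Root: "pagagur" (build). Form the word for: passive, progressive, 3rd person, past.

tense = past: zero marking, form stays pagagur.
Attach aspect progressive k- → kpagagur.
Attach voice passive ef- → efkpagagur.
Attach person 3rd person am- (before vowel 'e') → amefkpagagur.
Apply epenthesis: amefkpagagur → amefakapagagur.

amefakapagagur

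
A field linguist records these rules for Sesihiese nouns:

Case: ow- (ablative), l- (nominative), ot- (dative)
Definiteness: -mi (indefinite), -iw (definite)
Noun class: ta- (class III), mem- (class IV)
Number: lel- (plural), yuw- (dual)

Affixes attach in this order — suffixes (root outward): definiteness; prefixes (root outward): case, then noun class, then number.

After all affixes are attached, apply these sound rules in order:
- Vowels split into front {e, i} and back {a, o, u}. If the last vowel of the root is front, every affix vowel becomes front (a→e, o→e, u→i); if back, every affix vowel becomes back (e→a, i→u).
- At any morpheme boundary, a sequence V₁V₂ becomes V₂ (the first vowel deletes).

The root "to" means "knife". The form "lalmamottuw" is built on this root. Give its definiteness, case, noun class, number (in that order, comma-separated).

Segment: lel-mem-ot-to-iw.
definiteness: -iw → definite.
case: ot- → dative.
noun class: mem- → class IV.
number: lel- → plural.

definite, dative, class IV, plural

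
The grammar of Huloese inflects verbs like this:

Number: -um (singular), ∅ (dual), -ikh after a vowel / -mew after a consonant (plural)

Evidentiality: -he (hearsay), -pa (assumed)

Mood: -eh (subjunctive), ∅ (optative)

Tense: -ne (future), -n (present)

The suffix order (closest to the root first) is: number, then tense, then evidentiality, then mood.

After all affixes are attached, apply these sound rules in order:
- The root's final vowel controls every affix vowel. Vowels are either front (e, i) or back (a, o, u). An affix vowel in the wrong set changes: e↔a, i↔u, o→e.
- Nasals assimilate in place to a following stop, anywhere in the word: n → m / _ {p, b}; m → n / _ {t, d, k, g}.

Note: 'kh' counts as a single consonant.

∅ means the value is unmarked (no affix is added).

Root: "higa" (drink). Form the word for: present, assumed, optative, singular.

Attach number singular -um → higaum.
Attach tense present -n → higaumn.
Attach evidentiality assumed -pa → higaumnpa.
mood = optative: zero marking, form stays higaumnpa.
Vowel harmony: no change.
Apply nasal assimilation: higaumnpa → higaummpa.

higaummpa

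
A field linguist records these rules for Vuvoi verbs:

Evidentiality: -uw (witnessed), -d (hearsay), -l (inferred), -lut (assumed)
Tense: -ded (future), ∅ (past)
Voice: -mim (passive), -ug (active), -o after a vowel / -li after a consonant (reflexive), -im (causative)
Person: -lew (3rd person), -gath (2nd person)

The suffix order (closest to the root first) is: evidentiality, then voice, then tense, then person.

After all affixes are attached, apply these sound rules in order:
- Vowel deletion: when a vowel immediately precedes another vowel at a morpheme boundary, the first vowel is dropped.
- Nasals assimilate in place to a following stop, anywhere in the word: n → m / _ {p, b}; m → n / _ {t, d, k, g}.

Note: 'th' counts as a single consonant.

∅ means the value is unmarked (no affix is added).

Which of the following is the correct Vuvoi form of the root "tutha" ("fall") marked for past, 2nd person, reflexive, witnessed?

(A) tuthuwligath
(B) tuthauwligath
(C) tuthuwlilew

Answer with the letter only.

A

Attach evidentiality witnessed -uw → tuthauw.
Attach voice reflexive -li (after consonant 'w') → tuthauwli.
tense = past: zero marking, form stays tuthauwli.
Attach person 2nd person -gath → tuthauwligath.
Apply vowel deletion: tuthauwligath → tuthuwligath.
Nasal assimilation: no change.
So the correct form is tuthuwligath, option (A).
(B) tuthauwligath is wrong: it fails to apply the sound rule(s).
(C) tuthuwlilew is wrong: it uses 3rd person instead of 2nd person for person.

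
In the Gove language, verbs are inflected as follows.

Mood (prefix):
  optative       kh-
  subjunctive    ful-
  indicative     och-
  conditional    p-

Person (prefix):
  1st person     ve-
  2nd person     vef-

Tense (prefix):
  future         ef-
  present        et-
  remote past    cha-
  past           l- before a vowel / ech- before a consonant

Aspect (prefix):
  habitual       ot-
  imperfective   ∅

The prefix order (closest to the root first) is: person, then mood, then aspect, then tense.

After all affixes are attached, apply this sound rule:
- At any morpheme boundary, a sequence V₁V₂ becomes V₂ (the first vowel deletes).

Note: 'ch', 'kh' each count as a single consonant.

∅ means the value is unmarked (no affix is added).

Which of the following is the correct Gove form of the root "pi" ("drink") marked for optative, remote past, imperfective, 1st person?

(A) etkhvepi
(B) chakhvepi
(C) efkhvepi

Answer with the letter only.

Attach person 1st person ve- → vepi.
Attach mood optative kh- → khvepi.
aspect = imperfective: zero marking, form stays khvepi.
Attach tense remote past cha- → chakhvepi.
Vowel deletion: no change.
So the correct form is chakhvepi, option (B).
(A) etkhvepi is wrong: it uses present instead of remote past for tense.
(C) efkhvepi is wrong: it uses future instead of remote past for tense.

B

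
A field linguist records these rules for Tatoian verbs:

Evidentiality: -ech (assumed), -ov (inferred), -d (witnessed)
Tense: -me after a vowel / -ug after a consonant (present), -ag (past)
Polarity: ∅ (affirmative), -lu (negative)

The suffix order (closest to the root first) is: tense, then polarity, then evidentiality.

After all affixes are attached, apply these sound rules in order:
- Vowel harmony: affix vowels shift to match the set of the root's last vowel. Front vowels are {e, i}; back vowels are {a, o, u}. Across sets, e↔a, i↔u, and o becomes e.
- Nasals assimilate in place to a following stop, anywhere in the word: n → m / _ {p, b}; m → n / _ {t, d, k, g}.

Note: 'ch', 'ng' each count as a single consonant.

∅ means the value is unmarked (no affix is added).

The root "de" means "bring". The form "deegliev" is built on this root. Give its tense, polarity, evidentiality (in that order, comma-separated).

past, negative, inferred

Segment: de-ag-lu-ov.
tense: -ag → past.
polarity: -lu → negative.
evidentiality: -ov → inferred.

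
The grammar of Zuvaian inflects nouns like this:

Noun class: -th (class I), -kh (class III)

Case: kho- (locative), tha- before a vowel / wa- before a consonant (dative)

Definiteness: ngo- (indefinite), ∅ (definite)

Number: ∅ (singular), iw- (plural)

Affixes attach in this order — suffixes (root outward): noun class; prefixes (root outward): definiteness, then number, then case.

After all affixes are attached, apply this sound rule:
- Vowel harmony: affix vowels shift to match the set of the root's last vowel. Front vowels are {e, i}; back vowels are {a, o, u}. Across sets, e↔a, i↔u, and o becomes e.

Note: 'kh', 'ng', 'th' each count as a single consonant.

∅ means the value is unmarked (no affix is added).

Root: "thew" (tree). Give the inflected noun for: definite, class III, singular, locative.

definiteness = definite: zero marking, form stays thew.
number = singular: zero marking, form stays thew.
Attach noun class class III -kh → thewkh.
Attach case locative kho- → khothewkh.
Apply vowel harmony: khothewkh → khethewkh.

khethewkh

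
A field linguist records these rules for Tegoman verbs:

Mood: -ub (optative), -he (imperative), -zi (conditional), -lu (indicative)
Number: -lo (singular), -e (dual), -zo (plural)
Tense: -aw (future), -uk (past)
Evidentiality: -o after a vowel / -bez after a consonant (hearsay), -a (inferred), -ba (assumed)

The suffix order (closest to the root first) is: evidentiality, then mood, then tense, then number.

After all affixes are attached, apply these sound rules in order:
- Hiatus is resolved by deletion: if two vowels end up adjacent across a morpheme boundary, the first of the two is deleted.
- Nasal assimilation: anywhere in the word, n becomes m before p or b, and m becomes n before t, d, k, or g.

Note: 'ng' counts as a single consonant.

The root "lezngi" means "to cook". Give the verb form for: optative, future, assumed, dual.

Attach evidentiality assumed -ba → lezngiba.
Attach mood optative -ub → lezngibaub.
Attach tense future -aw → lezngibaubaw.
Attach number dual -e → lezngibaubawe.
Apply vowel deletion: lezngibaubawe → lezngibubawe.
Nasal assimilation: no change.

lezngibubawe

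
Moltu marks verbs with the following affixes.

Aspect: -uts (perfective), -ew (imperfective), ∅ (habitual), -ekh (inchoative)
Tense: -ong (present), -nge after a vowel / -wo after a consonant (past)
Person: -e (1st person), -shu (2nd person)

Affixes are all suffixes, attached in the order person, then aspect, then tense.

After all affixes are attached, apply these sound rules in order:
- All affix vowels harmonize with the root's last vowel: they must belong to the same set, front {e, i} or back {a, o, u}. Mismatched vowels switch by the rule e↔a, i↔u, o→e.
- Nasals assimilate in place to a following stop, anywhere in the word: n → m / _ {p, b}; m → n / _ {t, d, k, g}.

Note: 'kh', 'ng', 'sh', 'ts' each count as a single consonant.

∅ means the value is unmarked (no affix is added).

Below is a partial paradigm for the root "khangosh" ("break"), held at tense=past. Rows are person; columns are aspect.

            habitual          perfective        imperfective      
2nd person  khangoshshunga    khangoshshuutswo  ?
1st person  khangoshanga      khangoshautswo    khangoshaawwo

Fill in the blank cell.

khangoshshuawwo

Attach person 2nd person -shu → khangoshshu.
Attach aspect imperfective -ew → khangoshshuew.
Attach tense past -wo (after consonant 'w') → khangoshshuewwo.
Apply vowel harmony: khangoshshuewwo → khangoshshuawwo.
Nasal assimilation: no change.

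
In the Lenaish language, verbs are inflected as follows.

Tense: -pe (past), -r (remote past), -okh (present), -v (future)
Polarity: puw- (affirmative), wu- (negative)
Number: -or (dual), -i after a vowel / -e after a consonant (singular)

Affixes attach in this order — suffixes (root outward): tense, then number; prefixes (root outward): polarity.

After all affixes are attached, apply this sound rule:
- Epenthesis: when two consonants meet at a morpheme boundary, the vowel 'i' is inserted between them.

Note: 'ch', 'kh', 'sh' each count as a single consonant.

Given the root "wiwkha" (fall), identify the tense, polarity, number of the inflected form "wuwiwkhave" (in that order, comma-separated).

Segment: wu-wiwkha-v-e.
tense: -v → future.
polarity: wu- → negative.
number: -i/e → singular.

future, negative, singular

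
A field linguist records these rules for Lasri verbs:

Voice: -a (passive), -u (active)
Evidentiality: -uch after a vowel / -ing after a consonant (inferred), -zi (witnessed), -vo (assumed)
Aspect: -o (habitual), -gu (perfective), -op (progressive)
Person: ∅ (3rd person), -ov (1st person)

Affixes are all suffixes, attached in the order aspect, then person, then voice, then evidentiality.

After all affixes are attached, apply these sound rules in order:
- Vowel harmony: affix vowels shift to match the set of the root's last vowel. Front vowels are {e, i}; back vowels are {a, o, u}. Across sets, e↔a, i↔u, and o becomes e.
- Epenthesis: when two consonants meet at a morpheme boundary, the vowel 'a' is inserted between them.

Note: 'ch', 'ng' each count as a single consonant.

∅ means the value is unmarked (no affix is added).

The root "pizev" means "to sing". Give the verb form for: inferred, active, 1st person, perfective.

Attach aspect perfective -gu → pizevgu.
Attach person 1st person -ov → pizevguov.
Attach voice active -u → pizevguovu.
Attach evidentiality inferred -uch (after vowel 'u') → pizevguovuuch.
Apply vowel harmony: pizevguovuuch → pizevgieviich.
Apply epenthesis: pizevgieviich → pizevagieviich.

pizevagieviich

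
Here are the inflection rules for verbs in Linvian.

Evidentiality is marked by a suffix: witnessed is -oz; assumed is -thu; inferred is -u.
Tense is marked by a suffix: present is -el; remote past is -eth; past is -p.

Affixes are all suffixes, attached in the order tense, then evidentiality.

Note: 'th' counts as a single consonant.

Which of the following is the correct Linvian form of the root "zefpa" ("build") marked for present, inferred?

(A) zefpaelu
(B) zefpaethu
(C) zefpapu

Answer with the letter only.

Attach tense present -el → zefpael.
Attach evidentiality inferred -u → zefpaelu.
So the correct form is zefpaelu, option (A).
(C) zefpapu is wrong: it uses past instead of present for tense.
(B) zefpaethu is wrong: it uses remote past instead of present for tense.

A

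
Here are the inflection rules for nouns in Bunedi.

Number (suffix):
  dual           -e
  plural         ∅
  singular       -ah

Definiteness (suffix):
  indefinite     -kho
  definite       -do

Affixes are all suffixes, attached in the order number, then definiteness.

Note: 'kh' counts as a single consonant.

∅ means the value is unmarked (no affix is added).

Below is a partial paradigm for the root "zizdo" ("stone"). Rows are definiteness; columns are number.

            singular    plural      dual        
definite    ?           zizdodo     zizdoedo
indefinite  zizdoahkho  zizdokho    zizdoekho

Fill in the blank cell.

Attach number singular -ah → zizdoah.
Attach definiteness definite -do → zizdoahdo.

zizdoahdo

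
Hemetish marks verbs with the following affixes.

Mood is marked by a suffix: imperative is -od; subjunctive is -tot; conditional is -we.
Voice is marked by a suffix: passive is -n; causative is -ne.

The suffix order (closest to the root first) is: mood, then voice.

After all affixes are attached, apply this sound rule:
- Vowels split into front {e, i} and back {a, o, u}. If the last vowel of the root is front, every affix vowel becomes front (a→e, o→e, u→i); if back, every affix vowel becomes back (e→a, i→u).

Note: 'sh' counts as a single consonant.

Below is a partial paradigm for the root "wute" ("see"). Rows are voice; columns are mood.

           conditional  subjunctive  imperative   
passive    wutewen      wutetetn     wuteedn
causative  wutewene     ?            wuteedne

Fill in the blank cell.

Attach mood subjunctive -tot → wutetot.
Attach voice causative -ne → wutetotne.
Apply vowel harmony: wutetotne → wutetetne.

wutetetne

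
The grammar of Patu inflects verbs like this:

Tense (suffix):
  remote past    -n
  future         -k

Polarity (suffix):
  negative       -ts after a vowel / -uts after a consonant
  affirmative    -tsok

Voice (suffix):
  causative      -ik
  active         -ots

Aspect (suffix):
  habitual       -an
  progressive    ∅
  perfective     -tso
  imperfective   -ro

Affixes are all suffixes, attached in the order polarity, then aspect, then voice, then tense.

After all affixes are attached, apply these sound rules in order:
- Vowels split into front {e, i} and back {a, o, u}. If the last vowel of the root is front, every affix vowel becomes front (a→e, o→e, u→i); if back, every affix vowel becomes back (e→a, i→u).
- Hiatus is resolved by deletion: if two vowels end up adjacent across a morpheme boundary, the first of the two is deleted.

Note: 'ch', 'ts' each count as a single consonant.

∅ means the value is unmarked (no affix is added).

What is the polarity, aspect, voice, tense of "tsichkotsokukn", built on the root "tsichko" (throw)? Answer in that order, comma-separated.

Segment: tsichko-tsok-ik-n.
polarity: -tsok → affirmative.
aspect: ∅ → progressive.
voice: -ik → causative.
tense: -n → remote past.

affirmative, progressive, causative, remote past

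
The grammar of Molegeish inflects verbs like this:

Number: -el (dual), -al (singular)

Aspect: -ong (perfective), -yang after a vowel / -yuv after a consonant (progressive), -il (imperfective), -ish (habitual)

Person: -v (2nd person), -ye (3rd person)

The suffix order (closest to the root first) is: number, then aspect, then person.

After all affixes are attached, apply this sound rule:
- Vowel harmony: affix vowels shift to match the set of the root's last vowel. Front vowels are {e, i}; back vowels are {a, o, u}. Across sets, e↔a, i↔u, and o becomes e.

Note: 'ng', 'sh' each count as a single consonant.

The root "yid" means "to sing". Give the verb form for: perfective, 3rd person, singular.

yidelengye

Attach number singular -al → yidal.
Attach aspect perfective -ong → yidalong.
Attach person 3rd person -ye → yidalongye.
Apply vowel harmony: yidalongye → yidelengye.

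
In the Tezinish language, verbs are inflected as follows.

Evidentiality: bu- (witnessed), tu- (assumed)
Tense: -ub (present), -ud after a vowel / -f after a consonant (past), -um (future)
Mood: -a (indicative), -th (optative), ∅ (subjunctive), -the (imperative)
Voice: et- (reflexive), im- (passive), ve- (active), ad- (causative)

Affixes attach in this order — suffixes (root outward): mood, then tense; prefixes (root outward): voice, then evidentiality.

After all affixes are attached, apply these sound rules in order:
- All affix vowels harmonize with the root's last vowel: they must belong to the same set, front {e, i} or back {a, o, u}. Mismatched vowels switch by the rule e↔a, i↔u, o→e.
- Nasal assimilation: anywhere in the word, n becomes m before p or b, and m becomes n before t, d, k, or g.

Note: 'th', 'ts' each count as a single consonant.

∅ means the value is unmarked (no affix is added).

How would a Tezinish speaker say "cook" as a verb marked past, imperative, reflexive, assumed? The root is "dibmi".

Attach mood imperative -the → dibmithe.
Attach tense past -ud (after vowel 'e') → dibmitheud.
Attach voice reflexive et- → etdibmitheud.
Attach evidentiality assumed tu- → tuetdibmitheud.
Apply vowel harmony: tuetdibmitheud → tietdibmitheid.
Nasal assimilation: no change.

tietdibmitheid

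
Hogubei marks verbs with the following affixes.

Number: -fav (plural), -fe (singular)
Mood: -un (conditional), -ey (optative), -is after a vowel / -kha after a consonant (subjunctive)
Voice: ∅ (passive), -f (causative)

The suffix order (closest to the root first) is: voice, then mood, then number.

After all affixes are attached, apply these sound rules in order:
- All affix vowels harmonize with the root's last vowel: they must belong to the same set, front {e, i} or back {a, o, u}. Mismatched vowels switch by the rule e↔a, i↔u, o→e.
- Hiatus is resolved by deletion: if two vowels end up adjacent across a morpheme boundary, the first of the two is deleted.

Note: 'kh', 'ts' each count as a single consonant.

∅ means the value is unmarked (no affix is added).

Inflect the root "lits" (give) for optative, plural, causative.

litsfeyfev

Attach voice causative -f → litsf.
Attach mood optative -ey → litsfey.
Attach number plural -fav → litsfeyfav.
Apply vowel harmony: litsfeyfav → litsfeyfev.
Vowel deletion: no change.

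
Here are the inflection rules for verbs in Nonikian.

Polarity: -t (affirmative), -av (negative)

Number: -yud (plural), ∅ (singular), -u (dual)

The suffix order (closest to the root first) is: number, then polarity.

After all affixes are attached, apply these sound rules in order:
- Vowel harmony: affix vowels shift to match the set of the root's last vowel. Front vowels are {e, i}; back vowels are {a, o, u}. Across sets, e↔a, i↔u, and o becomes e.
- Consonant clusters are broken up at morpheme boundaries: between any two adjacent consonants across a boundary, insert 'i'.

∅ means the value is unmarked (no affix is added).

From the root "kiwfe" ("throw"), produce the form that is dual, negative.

Attach number dual -u → kiwfeu.
Attach polarity negative -av → kiwfeuav.
Apply vowel harmony: kiwfeuav → kiwfeiev.
Epenthesis: no change.

kiwfeiev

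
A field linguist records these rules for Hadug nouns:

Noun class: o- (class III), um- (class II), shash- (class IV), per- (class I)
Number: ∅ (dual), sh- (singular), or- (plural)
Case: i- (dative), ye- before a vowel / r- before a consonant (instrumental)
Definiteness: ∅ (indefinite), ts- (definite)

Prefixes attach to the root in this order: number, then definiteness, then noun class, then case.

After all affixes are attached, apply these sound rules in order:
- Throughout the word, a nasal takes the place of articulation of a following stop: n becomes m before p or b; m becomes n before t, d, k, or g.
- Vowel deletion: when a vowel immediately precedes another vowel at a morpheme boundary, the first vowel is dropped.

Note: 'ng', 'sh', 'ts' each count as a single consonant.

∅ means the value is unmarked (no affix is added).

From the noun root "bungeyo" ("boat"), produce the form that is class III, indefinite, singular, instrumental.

Attach number singular sh- → shbungeyo.
definiteness = indefinite: zero marking, form stays shbungeyo.
Attach noun class class III o- → oshbungeyo.
Attach case instrumental ye- (before vowel 'o') → yeoshbungeyo.
Nasal assimilation: no change.
Apply vowel deletion: yeoshbungeyo → yoshbungeyo.

yoshbungeyo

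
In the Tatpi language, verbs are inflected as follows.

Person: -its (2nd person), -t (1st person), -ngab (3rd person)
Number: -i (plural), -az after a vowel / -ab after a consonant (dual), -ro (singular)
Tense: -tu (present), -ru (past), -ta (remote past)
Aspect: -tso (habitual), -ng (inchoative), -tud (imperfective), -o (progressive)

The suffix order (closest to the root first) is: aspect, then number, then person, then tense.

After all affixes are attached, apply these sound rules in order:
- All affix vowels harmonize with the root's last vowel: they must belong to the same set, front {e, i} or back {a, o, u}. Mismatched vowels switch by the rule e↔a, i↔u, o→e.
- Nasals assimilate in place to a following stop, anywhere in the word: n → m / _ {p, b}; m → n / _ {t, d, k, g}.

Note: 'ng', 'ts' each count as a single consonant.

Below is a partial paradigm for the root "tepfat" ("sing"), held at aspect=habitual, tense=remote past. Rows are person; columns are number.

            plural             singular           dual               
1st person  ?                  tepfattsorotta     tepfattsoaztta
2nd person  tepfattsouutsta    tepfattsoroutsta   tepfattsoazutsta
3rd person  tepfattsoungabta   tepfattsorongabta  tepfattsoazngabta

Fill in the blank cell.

Attach aspect habitual -tso → tepfattso.
Attach number plural -i → tepfattsoi.
Attach person 1st person -t → tepfattsoit.
Attach tense remote past -ta → tepfattsoitta.
Apply vowel harmony: tepfattsoitta → tepfattsoutta.
Nasal assimilation: no change.

tepfattsoutta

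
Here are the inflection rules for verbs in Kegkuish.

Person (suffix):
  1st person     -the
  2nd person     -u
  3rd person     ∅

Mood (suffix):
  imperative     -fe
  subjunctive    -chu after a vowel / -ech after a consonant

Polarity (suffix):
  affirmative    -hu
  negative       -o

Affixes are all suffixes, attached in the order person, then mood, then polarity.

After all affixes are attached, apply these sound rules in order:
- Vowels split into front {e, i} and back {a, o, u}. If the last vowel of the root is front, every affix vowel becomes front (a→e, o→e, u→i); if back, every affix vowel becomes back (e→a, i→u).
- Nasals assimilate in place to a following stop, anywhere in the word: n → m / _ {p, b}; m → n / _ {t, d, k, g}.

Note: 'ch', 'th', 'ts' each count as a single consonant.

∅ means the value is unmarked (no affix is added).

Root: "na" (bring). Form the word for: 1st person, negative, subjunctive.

Attach person 1st person -the → nathe.
Attach mood subjunctive -chu (after vowel 'e') → nathechu.
Attach polarity negative -o → nathechuo.
Apply vowel harmony: nathechuo → nathachuo.
Nasal assimilation: no change.

nathachuo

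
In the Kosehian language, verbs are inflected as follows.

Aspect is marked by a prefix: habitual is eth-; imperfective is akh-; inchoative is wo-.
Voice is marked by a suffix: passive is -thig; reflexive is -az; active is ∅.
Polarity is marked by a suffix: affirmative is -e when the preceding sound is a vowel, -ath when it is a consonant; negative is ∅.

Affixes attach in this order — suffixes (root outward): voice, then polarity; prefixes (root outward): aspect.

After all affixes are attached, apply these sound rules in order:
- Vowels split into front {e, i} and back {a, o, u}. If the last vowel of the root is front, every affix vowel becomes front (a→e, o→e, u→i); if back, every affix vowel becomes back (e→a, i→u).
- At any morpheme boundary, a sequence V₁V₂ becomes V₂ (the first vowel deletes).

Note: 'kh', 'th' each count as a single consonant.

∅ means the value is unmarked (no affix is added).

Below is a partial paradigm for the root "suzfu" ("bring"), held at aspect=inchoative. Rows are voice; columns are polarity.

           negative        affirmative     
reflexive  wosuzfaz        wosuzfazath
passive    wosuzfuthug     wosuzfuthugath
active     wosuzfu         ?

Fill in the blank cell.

wosuzfa

Attach aspect inchoative wo- → wosuzfu.
voice = active: zero marking, form stays wosuzfu.
Attach polarity affirmative -e (after vowel 'u') → wosuzfue.
Apply vowel harmony: wosuzfue → wosuzfua.
Apply vowel deletion: wosuzfua → wosuzfa.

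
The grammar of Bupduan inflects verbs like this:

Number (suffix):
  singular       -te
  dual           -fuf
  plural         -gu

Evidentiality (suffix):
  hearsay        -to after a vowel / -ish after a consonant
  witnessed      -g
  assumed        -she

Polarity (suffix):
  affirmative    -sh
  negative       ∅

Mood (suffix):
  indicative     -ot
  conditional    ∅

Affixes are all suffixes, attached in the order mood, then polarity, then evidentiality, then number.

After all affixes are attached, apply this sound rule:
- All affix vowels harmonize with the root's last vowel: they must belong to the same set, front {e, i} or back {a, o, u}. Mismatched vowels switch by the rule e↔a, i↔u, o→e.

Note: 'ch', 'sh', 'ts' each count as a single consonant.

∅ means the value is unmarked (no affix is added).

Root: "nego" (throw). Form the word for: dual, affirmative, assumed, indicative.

negootshshafuf

Attach mood indicative -ot → negoot.
Attach polarity affirmative -sh → negootsh.
Attach evidentiality assumed -she → negootshshe.
Attach number dual -fuf → negootshshefuf.
Apply vowel harmony: negootshshefuf → negootshshafuf.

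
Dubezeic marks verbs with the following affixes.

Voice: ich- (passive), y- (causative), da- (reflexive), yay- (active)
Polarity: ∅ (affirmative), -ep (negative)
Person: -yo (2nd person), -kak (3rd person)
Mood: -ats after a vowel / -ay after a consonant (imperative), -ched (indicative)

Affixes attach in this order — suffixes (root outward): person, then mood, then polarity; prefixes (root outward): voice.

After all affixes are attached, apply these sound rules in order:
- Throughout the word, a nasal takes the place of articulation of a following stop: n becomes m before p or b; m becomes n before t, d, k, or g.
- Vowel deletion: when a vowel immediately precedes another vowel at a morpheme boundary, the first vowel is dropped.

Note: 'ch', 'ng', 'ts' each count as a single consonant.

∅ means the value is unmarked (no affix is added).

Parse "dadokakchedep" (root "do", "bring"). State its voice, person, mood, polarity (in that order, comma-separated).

reflexive, 3rd person, indicative, negative

Segment: da-do-kak-ched-ep.
voice: da- → reflexive.
person: -kak → 3rd person.
mood: -ched → indicative.
polarity: -ep → negative.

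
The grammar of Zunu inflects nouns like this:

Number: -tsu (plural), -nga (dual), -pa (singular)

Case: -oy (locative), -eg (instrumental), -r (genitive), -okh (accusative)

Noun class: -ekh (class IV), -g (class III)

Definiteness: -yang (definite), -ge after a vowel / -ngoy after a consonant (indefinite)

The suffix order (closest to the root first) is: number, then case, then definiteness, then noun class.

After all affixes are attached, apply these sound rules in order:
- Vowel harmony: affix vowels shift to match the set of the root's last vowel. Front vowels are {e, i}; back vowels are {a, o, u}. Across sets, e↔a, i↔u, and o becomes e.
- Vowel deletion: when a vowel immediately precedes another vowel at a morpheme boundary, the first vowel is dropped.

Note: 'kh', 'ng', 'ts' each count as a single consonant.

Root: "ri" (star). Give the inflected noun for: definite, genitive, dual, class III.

ringeryengg

Attach number dual -nga → ringa.
Attach case genitive -r → ringar.
Attach definiteness definite -yang → ringaryang.
Attach noun class class III -g → ringaryangg.
Apply vowel harmony: ringaryangg → ringeryengg.
Vowel deletion: no change.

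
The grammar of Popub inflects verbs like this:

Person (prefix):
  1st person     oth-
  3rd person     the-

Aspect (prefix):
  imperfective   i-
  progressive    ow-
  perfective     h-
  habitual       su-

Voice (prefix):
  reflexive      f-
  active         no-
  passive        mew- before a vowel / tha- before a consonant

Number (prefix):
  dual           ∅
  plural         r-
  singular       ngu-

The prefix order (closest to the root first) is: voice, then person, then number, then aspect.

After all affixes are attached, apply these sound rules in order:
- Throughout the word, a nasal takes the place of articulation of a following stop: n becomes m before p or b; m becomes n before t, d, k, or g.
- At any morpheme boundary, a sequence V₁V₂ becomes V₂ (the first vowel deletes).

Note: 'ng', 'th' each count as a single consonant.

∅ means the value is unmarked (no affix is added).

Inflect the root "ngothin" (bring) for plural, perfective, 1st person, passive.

hroththangothin

Attach voice passive tha- (before consonant 'ng') → thangothin.
Attach person 1st person oth- → oththangothin.
Attach number plural r- → roththangothin.
Attach aspect perfective h- → hroththangothin.
Nasal assimilation: no change.
Vowel deletion: no change.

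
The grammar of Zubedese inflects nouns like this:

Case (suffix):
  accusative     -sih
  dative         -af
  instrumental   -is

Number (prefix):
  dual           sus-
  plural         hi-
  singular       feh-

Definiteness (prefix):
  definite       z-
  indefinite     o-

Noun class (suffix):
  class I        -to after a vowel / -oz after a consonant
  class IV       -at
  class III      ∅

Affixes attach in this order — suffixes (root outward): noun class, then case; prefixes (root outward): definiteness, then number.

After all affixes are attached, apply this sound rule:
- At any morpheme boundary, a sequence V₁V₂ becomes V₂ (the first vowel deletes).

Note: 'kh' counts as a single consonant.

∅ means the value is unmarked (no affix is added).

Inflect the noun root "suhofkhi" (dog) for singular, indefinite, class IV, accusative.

fehosuhofkhatsih

Attach definiteness indefinite o- → osuhofkhi.
Attach noun class class IV -at → osuhofkhiat.
Attach case accusative -sih → osuhofkhiatsih.
Attach number singular feh- → fehosuhofkhiatsih.
Apply vowel deletion: fehosuhofkhiatsih → fehosuhofkhatsih.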